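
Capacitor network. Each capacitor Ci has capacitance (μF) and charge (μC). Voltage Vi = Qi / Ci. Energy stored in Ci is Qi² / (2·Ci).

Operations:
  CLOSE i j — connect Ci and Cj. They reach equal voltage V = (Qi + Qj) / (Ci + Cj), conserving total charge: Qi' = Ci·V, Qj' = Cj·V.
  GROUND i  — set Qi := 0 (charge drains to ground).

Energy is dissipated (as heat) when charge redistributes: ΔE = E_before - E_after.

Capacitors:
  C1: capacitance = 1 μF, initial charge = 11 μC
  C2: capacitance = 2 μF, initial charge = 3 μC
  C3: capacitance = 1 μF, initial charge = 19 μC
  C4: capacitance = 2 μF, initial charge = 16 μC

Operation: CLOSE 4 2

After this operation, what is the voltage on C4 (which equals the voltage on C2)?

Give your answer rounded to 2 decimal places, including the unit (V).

Answer: 4.75 V

Derivation:
Initial: C1(1μF, Q=11μC, V=11.00V), C2(2μF, Q=3μC, V=1.50V), C3(1μF, Q=19μC, V=19.00V), C4(2μF, Q=16μC, V=8.00V)
Op 1: CLOSE 4-2: Q_total=19.00, C_total=4.00, V=4.75; Q4=9.50, Q2=9.50; dissipated=21.125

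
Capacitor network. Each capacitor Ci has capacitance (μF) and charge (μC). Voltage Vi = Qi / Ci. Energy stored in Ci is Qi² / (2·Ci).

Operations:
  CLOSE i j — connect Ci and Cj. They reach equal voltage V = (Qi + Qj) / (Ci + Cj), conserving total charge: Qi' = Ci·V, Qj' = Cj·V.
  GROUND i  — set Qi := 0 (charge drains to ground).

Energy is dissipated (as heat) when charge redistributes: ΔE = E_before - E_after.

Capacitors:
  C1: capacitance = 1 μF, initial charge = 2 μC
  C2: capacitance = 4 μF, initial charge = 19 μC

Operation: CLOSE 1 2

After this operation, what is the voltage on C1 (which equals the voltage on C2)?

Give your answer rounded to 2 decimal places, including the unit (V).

Answer: 4.20 V

Derivation:
Initial: C1(1μF, Q=2μC, V=2.00V), C2(4μF, Q=19μC, V=4.75V)
Op 1: CLOSE 1-2: Q_total=21.00, C_total=5.00, V=4.20; Q1=4.20, Q2=16.80; dissipated=3.025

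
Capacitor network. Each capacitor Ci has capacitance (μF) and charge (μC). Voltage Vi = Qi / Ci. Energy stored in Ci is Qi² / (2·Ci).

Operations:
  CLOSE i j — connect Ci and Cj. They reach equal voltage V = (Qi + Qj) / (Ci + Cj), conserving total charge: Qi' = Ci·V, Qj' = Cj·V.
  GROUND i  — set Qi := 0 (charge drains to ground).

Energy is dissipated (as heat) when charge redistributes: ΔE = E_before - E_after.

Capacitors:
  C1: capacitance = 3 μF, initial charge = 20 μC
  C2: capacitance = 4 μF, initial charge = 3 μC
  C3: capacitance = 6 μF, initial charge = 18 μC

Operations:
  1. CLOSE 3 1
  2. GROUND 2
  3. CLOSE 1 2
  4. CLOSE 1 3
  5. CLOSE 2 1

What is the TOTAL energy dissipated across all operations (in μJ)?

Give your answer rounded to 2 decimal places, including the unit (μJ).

Answer: 37.89 μJ

Derivation:
Initial: C1(3μF, Q=20μC, V=6.67V), C2(4μF, Q=3μC, V=0.75V), C3(6μF, Q=18μC, V=3.00V)
Op 1: CLOSE 3-1: Q_total=38.00, C_total=9.00, V=4.22; Q3=25.33, Q1=12.67; dissipated=13.444
Op 2: GROUND 2: Q2=0; energy lost=1.125
Op 3: CLOSE 1-2: Q_total=12.67, C_total=7.00, V=1.81; Q1=5.43, Q2=7.24; dissipated=15.280
Op 4: CLOSE 1-3: Q_total=30.76, C_total=9.00, V=3.42; Q1=10.25, Q3=20.51; dissipated=5.821
Op 5: CLOSE 2-1: Q_total=17.49, C_total=7.00, V=2.50; Q2=10.00, Q1=7.50; dissipated=2.218
Total dissipated: 37.889 μJ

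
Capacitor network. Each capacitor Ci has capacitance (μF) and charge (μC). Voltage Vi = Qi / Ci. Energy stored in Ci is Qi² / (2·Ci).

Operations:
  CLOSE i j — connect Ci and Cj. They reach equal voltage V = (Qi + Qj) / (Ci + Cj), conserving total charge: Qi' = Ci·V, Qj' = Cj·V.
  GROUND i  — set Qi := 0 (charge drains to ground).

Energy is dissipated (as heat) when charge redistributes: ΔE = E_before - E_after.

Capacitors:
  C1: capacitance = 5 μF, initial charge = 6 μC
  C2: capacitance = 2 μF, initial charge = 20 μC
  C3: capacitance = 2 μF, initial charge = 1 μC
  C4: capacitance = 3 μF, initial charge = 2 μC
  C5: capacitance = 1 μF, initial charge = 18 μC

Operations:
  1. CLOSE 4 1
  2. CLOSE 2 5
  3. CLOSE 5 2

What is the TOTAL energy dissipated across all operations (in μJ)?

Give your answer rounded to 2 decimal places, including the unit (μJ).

Initial: C1(5μF, Q=6μC, V=1.20V), C2(2μF, Q=20μC, V=10.00V), C3(2μF, Q=1μC, V=0.50V), C4(3μF, Q=2μC, V=0.67V), C5(1μF, Q=18μC, V=18.00V)
Op 1: CLOSE 4-1: Q_total=8.00, C_total=8.00, V=1.00; Q4=3.00, Q1=5.00; dissipated=0.267
Op 2: CLOSE 2-5: Q_total=38.00, C_total=3.00, V=12.67; Q2=25.33, Q5=12.67; dissipated=21.333
Op 3: CLOSE 5-2: Q_total=38.00, C_total=3.00, V=12.67; Q5=12.67, Q2=25.33; dissipated=0.000
Total dissipated: 21.600 μJ

Answer: 21.60 μJ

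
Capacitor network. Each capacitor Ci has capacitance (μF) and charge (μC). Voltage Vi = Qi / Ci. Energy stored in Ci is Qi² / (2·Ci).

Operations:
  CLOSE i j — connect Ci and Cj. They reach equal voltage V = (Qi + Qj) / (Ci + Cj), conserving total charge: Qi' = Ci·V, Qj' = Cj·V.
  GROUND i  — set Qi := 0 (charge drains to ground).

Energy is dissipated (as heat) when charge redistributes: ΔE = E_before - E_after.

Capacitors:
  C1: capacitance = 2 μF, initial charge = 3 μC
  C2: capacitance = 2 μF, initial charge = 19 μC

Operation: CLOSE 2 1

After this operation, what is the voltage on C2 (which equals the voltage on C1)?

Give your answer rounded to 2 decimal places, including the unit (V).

Answer: 5.50 V

Derivation:
Initial: C1(2μF, Q=3μC, V=1.50V), C2(2μF, Q=19μC, V=9.50V)
Op 1: CLOSE 2-1: Q_total=22.00, C_total=4.00, V=5.50; Q2=11.00, Q1=11.00; dissipated=32.000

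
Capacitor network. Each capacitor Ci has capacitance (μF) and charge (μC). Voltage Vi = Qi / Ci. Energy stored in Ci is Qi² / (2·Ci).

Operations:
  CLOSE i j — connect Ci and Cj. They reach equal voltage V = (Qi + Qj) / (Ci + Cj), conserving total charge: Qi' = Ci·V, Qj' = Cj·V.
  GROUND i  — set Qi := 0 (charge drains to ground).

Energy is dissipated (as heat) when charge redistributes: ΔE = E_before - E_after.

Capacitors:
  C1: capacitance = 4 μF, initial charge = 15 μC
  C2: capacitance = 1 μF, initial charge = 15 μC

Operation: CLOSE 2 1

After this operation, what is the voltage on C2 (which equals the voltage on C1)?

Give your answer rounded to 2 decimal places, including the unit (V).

Answer: 6.00 V

Derivation:
Initial: C1(4μF, Q=15μC, V=3.75V), C2(1μF, Q=15μC, V=15.00V)
Op 1: CLOSE 2-1: Q_total=30.00, C_total=5.00, V=6.00; Q2=6.00, Q1=24.00; dissipated=50.625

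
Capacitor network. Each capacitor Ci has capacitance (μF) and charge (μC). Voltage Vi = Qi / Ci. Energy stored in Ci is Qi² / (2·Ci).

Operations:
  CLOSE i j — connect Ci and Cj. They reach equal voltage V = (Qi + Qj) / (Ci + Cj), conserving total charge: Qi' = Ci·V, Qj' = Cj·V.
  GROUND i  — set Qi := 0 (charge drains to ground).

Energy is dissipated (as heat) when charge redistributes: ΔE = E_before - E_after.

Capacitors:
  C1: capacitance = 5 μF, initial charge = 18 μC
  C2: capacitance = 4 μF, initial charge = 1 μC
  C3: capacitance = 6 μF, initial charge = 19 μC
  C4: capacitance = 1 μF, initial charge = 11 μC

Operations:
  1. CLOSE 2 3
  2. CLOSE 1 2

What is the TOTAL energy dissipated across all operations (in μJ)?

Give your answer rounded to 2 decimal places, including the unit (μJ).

Answer: 13.05 μJ

Derivation:
Initial: C1(5μF, Q=18μC, V=3.60V), C2(4μF, Q=1μC, V=0.25V), C3(6μF, Q=19μC, V=3.17V), C4(1μF, Q=11μC, V=11.00V)
Op 1: CLOSE 2-3: Q_total=20.00, C_total=10.00, V=2.00; Q2=8.00, Q3=12.00; dissipated=10.208
Op 2: CLOSE 1-2: Q_total=26.00, C_total=9.00, V=2.89; Q1=14.44, Q2=11.56; dissipated=2.844
Total dissipated: 13.053 μJ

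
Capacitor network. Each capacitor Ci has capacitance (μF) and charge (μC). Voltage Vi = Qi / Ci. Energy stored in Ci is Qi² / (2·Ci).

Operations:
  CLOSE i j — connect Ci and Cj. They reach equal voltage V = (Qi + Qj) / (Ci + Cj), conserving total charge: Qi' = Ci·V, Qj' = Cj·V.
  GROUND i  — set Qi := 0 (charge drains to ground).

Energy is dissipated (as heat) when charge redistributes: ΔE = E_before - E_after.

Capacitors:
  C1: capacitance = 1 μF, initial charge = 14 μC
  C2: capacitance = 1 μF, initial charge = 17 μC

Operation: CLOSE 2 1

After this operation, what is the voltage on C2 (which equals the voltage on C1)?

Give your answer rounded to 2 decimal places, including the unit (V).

Answer: 15.50 V

Derivation:
Initial: C1(1μF, Q=14μC, V=14.00V), C2(1μF, Q=17μC, V=17.00V)
Op 1: CLOSE 2-1: Q_total=31.00, C_total=2.00, V=15.50; Q2=15.50, Q1=15.50; dissipated=2.250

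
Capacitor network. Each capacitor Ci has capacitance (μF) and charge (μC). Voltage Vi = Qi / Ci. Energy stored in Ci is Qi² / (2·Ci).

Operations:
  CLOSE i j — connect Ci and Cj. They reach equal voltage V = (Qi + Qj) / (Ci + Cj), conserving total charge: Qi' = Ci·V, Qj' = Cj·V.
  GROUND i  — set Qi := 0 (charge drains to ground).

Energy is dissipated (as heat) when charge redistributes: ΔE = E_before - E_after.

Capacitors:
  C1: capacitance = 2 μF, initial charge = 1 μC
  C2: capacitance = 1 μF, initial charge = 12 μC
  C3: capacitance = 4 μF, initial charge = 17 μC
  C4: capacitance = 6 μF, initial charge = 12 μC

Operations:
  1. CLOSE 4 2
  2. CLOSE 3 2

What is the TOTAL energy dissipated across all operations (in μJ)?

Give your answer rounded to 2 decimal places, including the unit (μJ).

Answer: 43.13 μJ

Derivation:
Initial: C1(2μF, Q=1μC, V=0.50V), C2(1μF, Q=12μC, V=12.00V), C3(4μF, Q=17μC, V=4.25V), C4(6μF, Q=12μC, V=2.00V)
Op 1: CLOSE 4-2: Q_total=24.00, C_total=7.00, V=3.43; Q4=20.57, Q2=3.43; dissipated=42.857
Op 2: CLOSE 3-2: Q_total=20.43, C_total=5.00, V=4.09; Q3=16.34, Q2=4.09; dissipated=0.270
Total dissipated: 43.127 μJ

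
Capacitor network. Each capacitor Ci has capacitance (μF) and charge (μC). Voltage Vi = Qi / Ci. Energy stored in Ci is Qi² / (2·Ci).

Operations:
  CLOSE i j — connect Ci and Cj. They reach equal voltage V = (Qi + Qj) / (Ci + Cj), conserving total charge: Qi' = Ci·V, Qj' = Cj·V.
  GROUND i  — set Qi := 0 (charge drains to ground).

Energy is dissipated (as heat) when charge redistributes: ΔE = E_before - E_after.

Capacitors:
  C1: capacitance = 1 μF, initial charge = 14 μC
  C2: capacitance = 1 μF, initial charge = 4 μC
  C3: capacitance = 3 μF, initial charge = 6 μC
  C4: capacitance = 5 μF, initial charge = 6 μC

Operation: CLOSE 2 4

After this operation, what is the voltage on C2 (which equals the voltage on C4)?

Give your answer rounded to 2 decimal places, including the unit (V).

Answer: 1.67 V

Derivation:
Initial: C1(1μF, Q=14μC, V=14.00V), C2(1μF, Q=4μC, V=4.00V), C3(3μF, Q=6μC, V=2.00V), C4(5μF, Q=6μC, V=1.20V)
Op 1: CLOSE 2-4: Q_total=10.00, C_total=6.00, V=1.67; Q2=1.67, Q4=8.33; dissipated=3.267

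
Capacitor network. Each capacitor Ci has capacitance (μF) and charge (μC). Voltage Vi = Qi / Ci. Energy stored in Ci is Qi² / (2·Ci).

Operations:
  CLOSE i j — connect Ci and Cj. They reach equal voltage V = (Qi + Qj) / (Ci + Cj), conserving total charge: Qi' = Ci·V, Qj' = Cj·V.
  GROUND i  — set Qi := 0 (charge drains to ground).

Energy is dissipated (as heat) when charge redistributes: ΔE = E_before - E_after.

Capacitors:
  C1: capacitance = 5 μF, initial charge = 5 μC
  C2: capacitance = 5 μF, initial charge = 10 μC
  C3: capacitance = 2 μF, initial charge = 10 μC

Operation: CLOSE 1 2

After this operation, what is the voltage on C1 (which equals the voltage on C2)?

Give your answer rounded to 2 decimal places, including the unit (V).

Initial: C1(5μF, Q=5μC, V=1.00V), C2(5μF, Q=10μC, V=2.00V), C3(2μF, Q=10μC, V=5.00V)
Op 1: CLOSE 1-2: Q_total=15.00, C_total=10.00, V=1.50; Q1=7.50, Q2=7.50; dissipated=1.250

Answer: 1.50 V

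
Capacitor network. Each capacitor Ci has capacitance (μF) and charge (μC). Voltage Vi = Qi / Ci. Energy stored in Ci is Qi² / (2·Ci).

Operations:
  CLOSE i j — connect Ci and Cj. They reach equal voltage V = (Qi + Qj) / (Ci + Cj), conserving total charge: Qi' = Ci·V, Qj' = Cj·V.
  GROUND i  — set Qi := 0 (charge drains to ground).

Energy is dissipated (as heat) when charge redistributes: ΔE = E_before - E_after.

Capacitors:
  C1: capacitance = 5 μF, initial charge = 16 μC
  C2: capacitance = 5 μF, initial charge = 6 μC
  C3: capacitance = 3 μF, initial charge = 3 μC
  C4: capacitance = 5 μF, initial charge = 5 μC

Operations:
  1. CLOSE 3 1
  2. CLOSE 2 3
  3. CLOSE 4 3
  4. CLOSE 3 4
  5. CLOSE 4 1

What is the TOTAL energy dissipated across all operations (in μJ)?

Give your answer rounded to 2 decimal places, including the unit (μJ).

Answer: 7.83 μJ

Derivation:
Initial: C1(5μF, Q=16μC, V=3.20V), C2(5μF, Q=6μC, V=1.20V), C3(3μF, Q=3μC, V=1.00V), C4(5μF, Q=5μC, V=1.00V)
Op 1: CLOSE 3-1: Q_total=19.00, C_total=8.00, V=2.38; Q3=7.12, Q1=11.88; dissipated=4.537
Op 2: CLOSE 2-3: Q_total=13.12, C_total=8.00, V=1.64; Q2=8.20, Q3=4.92; dissipated=1.294
Op 3: CLOSE 4-3: Q_total=9.92, C_total=8.00, V=1.24; Q4=6.20, Q3=3.72; dissipated=0.385
Op 4: CLOSE 3-4: Q_total=9.92, C_total=8.00, V=1.24; Q3=3.72, Q4=6.20; dissipated=0.000
Op 5: CLOSE 4-1: Q_total=18.08, C_total=10.00, V=1.81; Q4=9.04, Q1=9.04; dissipated=1.610
Total dissipated: 7.826 μJ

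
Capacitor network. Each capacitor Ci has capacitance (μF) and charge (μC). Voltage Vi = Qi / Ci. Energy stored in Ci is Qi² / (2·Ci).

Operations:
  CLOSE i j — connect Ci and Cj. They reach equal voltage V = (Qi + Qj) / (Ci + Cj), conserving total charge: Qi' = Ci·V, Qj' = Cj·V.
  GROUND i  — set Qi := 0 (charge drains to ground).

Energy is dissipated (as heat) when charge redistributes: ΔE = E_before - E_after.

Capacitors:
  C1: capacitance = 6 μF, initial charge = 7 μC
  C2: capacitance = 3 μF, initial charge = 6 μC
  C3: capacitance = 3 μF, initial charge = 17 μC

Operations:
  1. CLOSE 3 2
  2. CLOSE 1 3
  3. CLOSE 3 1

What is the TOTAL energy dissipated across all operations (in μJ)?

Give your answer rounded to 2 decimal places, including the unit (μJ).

Answer: 17.19 μJ

Derivation:
Initial: C1(6μF, Q=7μC, V=1.17V), C2(3μF, Q=6μC, V=2.00V), C3(3μF, Q=17μC, V=5.67V)
Op 1: CLOSE 3-2: Q_total=23.00, C_total=6.00, V=3.83; Q3=11.50, Q2=11.50; dissipated=10.083
Op 2: CLOSE 1-3: Q_total=18.50, C_total=9.00, V=2.06; Q1=12.33, Q3=6.17; dissipated=7.111
Op 3: CLOSE 3-1: Q_total=18.50, C_total=9.00, V=2.06; Q3=6.17, Q1=12.33; dissipated=0.000
Total dissipated: 17.194 μJ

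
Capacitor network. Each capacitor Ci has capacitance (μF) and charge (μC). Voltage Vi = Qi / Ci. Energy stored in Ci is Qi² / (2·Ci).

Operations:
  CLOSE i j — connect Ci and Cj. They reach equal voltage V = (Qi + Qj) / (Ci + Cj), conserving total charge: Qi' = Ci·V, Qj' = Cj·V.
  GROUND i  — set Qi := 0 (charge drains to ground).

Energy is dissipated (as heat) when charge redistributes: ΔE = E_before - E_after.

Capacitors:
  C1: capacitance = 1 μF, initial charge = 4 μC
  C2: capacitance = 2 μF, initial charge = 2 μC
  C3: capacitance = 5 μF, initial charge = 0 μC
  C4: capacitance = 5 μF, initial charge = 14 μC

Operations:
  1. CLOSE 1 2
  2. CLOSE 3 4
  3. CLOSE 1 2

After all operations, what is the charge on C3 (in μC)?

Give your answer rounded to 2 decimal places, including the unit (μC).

Answer: 7.00 μC

Derivation:
Initial: C1(1μF, Q=4μC, V=4.00V), C2(2μF, Q=2μC, V=1.00V), C3(5μF, Q=0μC, V=0.00V), C4(5μF, Q=14μC, V=2.80V)
Op 1: CLOSE 1-2: Q_total=6.00, C_total=3.00, V=2.00; Q1=2.00, Q2=4.00; dissipated=3.000
Op 2: CLOSE 3-4: Q_total=14.00, C_total=10.00, V=1.40; Q3=7.00, Q4=7.00; dissipated=9.800
Op 3: CLOSE 1-2: Q_total=6.00, C_total=3.00, V=2.00; Q1=2.00, Q2=4.00; dissipated=0.000
Final charges: Q1=2.00, Q2=4.00, Q3=7.00, Q4=7.00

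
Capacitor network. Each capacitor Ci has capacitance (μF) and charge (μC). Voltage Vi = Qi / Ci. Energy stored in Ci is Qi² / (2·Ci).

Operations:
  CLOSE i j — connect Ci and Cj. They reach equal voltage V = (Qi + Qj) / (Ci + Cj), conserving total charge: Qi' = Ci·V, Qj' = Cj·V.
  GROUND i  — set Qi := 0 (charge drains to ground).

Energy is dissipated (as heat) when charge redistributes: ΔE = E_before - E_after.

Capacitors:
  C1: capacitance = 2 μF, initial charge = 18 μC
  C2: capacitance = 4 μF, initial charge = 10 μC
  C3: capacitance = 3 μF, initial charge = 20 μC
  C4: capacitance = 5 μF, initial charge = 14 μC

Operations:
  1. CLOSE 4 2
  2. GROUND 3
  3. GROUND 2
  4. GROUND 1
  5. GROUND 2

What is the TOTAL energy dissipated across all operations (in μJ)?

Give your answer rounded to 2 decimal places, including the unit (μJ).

Initial: C1(2μF, Q=18μC, V=9.00V), C2(4μF, Q=10μC, V=2.50V), C3(3μF, Q=20μC, V=6.67V), C4(5μF, Q=14μC, V=2.80V)
Op 1: CLOSE 4-2: Q_total=24.00, C_total=9.00, V=2.67; Q4=13.33, Q2=10.67; dissipated=0.100
Op 2: GROUND 3: Q3=0; energy lost=66.667
Op 3: GROUND 2: Q2=0; energy lost=14.222
Op 4: GROUND 1: Q1=0; energy lost=81.000
Op 5: GROUND 2: Q2=0; energy lost=0.000
Total dissipated: 161.989 μJ

Answer: 161.99 μJ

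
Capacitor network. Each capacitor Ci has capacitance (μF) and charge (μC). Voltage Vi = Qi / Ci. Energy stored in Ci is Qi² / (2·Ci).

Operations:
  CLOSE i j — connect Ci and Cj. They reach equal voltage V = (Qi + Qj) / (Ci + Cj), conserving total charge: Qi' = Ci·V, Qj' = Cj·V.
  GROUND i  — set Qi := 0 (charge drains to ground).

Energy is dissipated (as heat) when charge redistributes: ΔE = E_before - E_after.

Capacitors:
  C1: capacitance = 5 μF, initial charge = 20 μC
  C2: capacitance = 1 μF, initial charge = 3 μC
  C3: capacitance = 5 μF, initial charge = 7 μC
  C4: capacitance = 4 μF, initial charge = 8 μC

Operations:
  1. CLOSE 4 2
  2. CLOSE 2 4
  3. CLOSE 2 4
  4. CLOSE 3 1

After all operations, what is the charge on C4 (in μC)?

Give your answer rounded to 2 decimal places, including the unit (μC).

Initial: C1(5μF, Q=20μC, V=4.00V), C2(1μF, Q=3μC, V=3.00V), C3(5μF, Q=7μC, V=1.40V), C4(4μF, Q=8μC, V=2.00V)
Op 1: CLOSE 4-2: Q_total=11.00, C_total=5.00, V=2.20; Q4=8.80, Q2=2.20; dissipated=0.400
Op 2: CLOSE 2-4: Q_total=11.00, C_total=5.00, V=2.20; Q2=2.20, Q4=8.80; dissipated=0.000
Op 3: CLOSE 2-4: Q_total=11.00, C_total=5.00, V=2.20; Q2=2.20, Q4=8.80; dissipated=0.000
Op 4: CLOSE 3-1: Q_total=27.00, C_total=10.00, V=2.70; Q3=13.50, Q1=13.50; dissipated=8.450
Final charges: Q1=13.50, Q2=2.20, Q3=13.50, Q4=8.80

Answer: 8.80 μC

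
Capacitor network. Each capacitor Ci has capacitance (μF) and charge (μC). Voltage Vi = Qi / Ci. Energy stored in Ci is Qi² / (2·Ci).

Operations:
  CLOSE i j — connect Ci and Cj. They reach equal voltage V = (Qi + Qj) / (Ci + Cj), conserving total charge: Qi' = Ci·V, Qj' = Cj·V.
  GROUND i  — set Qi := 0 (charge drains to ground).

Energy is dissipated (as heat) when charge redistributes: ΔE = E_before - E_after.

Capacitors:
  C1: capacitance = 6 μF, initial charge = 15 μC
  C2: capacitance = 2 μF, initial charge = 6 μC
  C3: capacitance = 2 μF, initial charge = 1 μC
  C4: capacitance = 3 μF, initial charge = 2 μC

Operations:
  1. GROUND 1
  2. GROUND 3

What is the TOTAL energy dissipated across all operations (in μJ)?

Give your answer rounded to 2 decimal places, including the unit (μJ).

Initial: C1(6μF, Q=15μC, V=2.50V), C2(2μF, Q=6μC, V=3.00V), C3(2μF, Q=1μC, V=0.50V), C4(3μF, Q=2μC, V=0.67V)
Op 1: GROUND 1: Q1=0; energy lost=18.750
Op 2: GROUND 3: Q3=0; energy lost=0.250
Total dissipated: 19.000 μJ

Answer: 19.00 μJ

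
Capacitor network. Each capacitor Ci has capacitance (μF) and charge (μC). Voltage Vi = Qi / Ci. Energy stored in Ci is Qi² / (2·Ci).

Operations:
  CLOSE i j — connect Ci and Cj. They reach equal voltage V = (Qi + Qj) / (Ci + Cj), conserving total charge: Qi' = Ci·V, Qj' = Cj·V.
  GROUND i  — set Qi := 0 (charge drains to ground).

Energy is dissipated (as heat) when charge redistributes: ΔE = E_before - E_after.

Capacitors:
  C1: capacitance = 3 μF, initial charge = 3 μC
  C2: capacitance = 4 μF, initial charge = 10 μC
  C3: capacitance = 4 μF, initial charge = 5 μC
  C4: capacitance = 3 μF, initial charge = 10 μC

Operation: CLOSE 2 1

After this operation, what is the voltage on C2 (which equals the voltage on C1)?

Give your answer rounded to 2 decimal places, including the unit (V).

Initial: C1(3μF, Q=3μC, V=1.00V), C2(4μF, Q=10μC, V=2.50V), C3(4μF, Q=5μC, V=1.25V), C4(3μF, Q=10μC, V=3.33V)
Op 1: CLOSE 2-1: Q_total=13.00, C_total=7.00, V=1.86; Q2=7.43, Q1=5.57; dissipated=1.929

Answer: 1.86 V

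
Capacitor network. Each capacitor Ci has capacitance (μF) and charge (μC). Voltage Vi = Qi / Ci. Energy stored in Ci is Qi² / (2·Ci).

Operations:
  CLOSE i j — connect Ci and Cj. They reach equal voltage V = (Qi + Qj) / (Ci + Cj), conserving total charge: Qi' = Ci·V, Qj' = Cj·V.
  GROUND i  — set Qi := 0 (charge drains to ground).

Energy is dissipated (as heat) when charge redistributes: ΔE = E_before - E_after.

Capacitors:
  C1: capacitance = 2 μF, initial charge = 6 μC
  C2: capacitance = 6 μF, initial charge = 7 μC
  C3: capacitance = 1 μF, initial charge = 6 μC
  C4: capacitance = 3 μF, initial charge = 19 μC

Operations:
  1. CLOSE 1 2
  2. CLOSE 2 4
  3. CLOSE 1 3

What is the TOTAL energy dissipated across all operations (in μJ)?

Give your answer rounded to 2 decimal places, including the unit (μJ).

Answer: 31.07 μJ

Derivation:
Initial: C1(2μF, Q=6μC, V=3.00V), C2(6μF, Q=7μC, V=1.17V), C3(1μF, Q=6μC, V=6.00V), C4(3μF, Q=19μC, V=6.33V)
Op 1: CLOSE 1-2: Q_total=13.00, C_total=8.00, V=1.62; Q1=3.25, Q2=9.75; dissipated=2.521
Op 2: CLOSE 2-4: Q_total=28.75, C_total=9.00, V=3.19; Q2=19.17, Q4=9.58; dissipated=22.168
Op 3: CLOSE 1-3: Q_total=9.25, C_total=3.00, V=3.08; Q1=6.17, Q3=3.08; dissipated=6.380
Total dissipated: 31.069 μJ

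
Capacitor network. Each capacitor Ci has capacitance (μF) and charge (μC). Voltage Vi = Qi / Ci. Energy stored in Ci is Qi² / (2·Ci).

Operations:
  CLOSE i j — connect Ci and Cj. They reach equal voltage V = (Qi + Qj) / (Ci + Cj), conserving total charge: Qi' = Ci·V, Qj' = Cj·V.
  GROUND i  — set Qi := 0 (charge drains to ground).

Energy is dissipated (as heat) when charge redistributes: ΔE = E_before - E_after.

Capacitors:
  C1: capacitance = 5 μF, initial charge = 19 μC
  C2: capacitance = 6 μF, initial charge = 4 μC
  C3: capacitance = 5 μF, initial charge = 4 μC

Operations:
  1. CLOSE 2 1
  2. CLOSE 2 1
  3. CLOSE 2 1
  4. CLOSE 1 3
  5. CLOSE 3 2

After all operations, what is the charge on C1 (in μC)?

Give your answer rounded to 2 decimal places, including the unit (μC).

Initial: C1(5μF, Q=19μC, V=3.80V), C2(6μF, Q=4μC, V=0.67V), C3(5μF, Q=4μC, V=0.80V)
Op 1: CLOSE 2-1: Q_total=23.00, C_total=11.00, V=2.09; Q2=12.55, Q1=10.45; dissipated=13.388
Op 2: CLOSE 2-1: Q_total=23.00, C_total=11.00, V=2.09; Q2=12.55, Q1=10.45; dissipated=0.000
Op 3: CLOSE 2-1: Q_total=23.00, C_total=11.00, V=2.09; Q2=12.55, Q1=10.45; dissipated=0.000
Op 4: CLOSE 1-3: Q_total=14.45, C_total=10.00, V=1.45; Q1=7.23, Q3=7.23; dissipated=2.083
Op 5: CLOSE 3-2: Q_total=19.77, C_total=11.00, V=1.80; Q3=8.99, Q2=10.79; dissipated=0.568
Final charges: Q1=7.23, Q2=10.79, Q3=8.99

Answer: 7.23 μC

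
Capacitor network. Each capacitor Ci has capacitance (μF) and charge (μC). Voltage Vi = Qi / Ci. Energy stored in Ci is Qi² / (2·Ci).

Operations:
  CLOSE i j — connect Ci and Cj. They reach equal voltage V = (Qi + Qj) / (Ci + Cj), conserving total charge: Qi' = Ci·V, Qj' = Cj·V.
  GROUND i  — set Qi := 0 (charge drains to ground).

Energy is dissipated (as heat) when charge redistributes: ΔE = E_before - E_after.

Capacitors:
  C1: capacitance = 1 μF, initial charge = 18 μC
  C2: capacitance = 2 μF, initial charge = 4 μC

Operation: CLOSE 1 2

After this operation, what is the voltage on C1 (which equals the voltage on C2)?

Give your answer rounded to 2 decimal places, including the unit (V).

Initial: C1(1μF, Q=18μC, V=18.00V), C2(2μF, Q=4μC, V=2.00V)
Op 1: CLOSE 1-2: Q_total=22.00, C_total=3.00, V=7.33; Q1=7.33, Q2=14.67; dissipated=85.333

Answer: 7.33 V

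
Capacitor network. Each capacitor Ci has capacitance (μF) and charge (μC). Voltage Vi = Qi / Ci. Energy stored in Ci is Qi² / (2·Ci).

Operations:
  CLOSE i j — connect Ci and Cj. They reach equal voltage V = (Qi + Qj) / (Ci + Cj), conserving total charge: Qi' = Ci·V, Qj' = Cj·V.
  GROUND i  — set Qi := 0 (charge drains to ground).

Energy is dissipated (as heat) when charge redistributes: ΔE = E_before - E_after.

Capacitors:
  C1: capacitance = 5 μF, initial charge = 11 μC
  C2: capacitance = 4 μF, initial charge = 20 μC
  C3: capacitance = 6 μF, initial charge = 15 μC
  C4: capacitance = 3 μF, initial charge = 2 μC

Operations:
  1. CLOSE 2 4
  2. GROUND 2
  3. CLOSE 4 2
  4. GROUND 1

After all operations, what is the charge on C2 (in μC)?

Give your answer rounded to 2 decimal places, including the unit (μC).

Initial: C1(5μF, Q=11μC, V=2.20V), C2(4μF, Q=20μC, V=5.00V), C3(6μF, Q=15μC, V=2.50V), C4(3μF, Q=2μC, V=0.67V)
Op 1: CLOSE 2-4: Q_total=22.00, C_total=7.00, V=3.14; Q2=12.57, Q4=9.43; dissipated=16.095
Op 2: GROUND 2: Q2=0; energy lost=19.755
Op 3: CLOSE 4-2: Q_total=9.43, C_total=7.00, V=1.35; Q4=4.04, Q2=5.39; dissipated=8.466
Op 4: GROUND 1: Q1=0; energy lost=12.100
Final charges: Q1=0.00, Q2=5.39, Q3=15.00, Q4=4.04

Answer: 5.39 μC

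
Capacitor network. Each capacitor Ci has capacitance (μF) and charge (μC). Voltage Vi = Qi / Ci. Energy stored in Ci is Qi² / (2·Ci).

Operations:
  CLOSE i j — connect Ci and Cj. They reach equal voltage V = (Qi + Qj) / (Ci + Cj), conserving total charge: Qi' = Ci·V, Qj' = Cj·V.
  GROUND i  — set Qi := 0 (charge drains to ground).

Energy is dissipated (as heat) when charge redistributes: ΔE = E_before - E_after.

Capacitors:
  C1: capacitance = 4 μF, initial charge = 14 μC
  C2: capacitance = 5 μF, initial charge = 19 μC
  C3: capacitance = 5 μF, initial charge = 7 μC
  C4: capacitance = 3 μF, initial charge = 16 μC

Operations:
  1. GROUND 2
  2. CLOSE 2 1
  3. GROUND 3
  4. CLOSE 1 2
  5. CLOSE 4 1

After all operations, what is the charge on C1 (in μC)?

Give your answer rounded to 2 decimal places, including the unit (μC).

Answer: 12.70 μC

Derivation:
Initial: C1(4μF, Q=14μC, V=3.50V), C2(5μF, Q=19μC, V=3.80V), C3(5μF, Q=7μC, V=1.40V), C4(3μF, Q=16μC, V=5.33V)
Op 1: GROUND 2: Q2=0; energy lost=36.100
Op 2: CLOSE 2-1: Q_total=14.00, C_total=9.00, V=1.56; Q2=7.78, Q1=6.22; dissipated=13.611
Op 3: GROUND 3: Q3=0; energy lost=4.900
Op 4: CLOSE 1-2: Q_total=14.00, C_total=9.00, V=1.56; Q1=6.22, Q2=7.78; dissipated=0.000
Op 5: CLOSE 4-1: Q_total=22.22, C_total=7.00, V=3.17; Q4=9.52, Q1=12.70; dissipated=12.233
Final charges: Q1=12.70, Q2=7.78, Q3=0.00, Q4=9.52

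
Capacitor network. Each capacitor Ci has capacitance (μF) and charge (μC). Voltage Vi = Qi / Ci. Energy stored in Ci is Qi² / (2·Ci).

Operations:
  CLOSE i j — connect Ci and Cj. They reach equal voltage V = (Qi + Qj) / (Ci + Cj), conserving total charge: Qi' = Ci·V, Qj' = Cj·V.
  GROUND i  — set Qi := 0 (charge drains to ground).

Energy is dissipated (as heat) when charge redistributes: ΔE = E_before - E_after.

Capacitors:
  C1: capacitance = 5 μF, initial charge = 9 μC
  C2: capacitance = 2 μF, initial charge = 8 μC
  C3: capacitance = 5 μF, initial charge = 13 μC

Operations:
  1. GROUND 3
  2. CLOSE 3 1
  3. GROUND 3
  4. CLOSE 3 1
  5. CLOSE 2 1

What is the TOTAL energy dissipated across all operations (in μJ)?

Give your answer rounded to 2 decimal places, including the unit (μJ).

Answer: 32.99 μJ

Derivation:
Initial: C1(5μF, Q=9μC, V=1.80V), C2(2μF, Q=8μC, V=4.00V), C3(5μF, Q=13μC, V=2.60V)
Op 1: GROUND 3: Q3=0; energy lost=16.900
Op 2: CLOSE 3-1: Q_total=9.00, C_total=10.00, V=0.90; Q3=4.50, Q1=4.50; dissipated=4.050
Op 3: GROUND 3: Q3=0; energy lost=2.025
Op 4: CLOSE 3-1: Q_total=4.50, C_total=10.00, V=0.45; Q3=2.25, Q1=2.25; dissipated=1.012
Op 5: CLOSE 2-1: Q_total=10.25, C_total=7.00, V=1.46; Q2=2.93, Q1=7.32; dissipated=9.002
Total dissipated: 32.989 μJ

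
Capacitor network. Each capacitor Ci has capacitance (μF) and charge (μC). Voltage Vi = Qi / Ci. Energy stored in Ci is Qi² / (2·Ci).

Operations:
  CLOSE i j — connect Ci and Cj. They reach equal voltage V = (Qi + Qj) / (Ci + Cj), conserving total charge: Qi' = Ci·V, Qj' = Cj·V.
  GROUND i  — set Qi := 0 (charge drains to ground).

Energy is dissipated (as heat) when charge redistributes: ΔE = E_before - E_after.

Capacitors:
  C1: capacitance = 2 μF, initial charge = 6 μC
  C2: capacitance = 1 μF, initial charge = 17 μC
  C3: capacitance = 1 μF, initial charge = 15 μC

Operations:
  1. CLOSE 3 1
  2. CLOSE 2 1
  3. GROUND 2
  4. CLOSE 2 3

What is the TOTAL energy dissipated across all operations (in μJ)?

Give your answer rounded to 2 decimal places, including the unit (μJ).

Answer: 146.97 μJ

Derivation:
Initial: C1(2μF, Q=6μC, V=3.00V), C2(1μF, Q=17μC, V=17.00V), C3(1μF, Q=15μC, V=15.00V)
Op 1: CLOSE 3-1: Q_total=21.00, C_total=3.00, V=7.00; Q3=7.00, Q1=14.00; dissipated=48.000
Op 2: CLOSE 2-1: Q_total=31.00, C_total=3.00, V=10.33; Q2=10.33, Q1=20.67; dissipated=33.333
Op 3: GROUND 2: Q2=0; energy lost=53.389
Op 4: CLOSE 2-3: Q_total=7.00, C_total=2.00, V=3.50; Q2=3.50, Q3=3.50; dissipated=12.250
Total dissipated: 146.972 μJ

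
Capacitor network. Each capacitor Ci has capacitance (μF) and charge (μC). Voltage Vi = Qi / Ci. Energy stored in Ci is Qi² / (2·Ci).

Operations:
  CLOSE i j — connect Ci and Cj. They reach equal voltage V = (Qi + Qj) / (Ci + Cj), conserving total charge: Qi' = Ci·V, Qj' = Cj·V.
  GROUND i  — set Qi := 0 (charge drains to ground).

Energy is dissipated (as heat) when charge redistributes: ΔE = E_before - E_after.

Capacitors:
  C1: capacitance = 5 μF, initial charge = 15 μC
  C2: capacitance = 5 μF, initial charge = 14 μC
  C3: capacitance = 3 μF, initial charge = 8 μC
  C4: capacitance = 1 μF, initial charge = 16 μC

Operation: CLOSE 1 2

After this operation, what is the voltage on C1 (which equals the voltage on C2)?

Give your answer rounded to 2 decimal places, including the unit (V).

Initial: C1(5μF, Q=15μC, V=3.00V), C2(5μF, Q=14μC, V=2.80V), C3(3μF, Q=8μC, V=2.67V), C4(1μF, Q=16μC, V=16.00V)
Op 1: CLOSE 1-2: Q_total=29.00, C_total=10.00, V=2.90; Q1=14.50, Q2=14.50; dissipated=0.050

Answer: 2.90 V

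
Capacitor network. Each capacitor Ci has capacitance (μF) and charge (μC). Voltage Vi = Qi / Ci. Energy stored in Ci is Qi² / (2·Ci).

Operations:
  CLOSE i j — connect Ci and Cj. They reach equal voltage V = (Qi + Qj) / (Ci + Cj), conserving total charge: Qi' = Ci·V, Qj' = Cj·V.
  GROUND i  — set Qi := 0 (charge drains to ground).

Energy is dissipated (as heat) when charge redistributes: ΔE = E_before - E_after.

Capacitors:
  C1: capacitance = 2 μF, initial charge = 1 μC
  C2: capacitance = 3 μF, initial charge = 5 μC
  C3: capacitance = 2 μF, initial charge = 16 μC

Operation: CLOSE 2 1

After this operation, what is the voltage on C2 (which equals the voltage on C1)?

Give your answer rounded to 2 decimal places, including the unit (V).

Initial: C1(2μF, Q=1μC, V=0.50V), C2(3μF, Q=5μC, V=1.67V), C3(2μF, Q=16μC, V=8.00V)
Op 1: CLOSE 2-1: Q_total=6.00, C_total=5.00, V=1.20; Q2=3.60, Q1=2.40; dissipated=0.817

Answer: 1.20 V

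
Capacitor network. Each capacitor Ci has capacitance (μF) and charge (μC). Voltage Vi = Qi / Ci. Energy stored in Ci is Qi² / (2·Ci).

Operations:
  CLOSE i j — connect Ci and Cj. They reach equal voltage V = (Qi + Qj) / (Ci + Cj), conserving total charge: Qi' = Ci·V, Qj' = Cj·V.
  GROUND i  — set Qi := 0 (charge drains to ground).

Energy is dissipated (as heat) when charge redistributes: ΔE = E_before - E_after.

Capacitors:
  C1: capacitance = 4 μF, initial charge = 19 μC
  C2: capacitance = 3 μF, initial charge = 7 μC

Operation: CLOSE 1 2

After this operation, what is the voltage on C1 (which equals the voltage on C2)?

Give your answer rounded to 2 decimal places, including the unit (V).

Initial: C1(4μF, Q=19μC, V=4.75V), C2(3μF, Q=7μC, V=2.33V)
Op 1: CLOSE 1-2: Q_total=26.00, C_total=7.00, V=3.71; Q1=14.86, Q2=11.14; dissipated=5.006

Answer: 3.71 V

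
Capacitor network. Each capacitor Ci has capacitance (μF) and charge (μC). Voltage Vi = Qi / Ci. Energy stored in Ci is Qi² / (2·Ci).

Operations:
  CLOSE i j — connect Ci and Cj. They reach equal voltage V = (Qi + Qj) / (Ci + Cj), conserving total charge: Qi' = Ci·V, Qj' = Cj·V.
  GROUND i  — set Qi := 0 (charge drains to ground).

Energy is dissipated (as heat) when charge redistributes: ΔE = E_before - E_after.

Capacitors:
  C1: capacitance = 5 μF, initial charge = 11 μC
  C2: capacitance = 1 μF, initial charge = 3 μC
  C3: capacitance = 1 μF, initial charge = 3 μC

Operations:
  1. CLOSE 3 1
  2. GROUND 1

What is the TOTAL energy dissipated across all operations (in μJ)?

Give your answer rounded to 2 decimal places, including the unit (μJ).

Answer: 13.88 μJ

Derivation:
Initial: C1(5μF, Q=11μC, V=2.20V), C2(1μF, Q=3μC, V=3.00V), C3(1μF, Q=3μC, V=3.00V)
Op 1: CLOSE 3-1: Q_total=14.00, C_total=6.00, V=2.33; Q3=2.33, Q1=11.67; dissipated=0.267
Op 2: GROUND 1: Q1=0; energy lost=13.611
Total dissipated: 13.878 μJ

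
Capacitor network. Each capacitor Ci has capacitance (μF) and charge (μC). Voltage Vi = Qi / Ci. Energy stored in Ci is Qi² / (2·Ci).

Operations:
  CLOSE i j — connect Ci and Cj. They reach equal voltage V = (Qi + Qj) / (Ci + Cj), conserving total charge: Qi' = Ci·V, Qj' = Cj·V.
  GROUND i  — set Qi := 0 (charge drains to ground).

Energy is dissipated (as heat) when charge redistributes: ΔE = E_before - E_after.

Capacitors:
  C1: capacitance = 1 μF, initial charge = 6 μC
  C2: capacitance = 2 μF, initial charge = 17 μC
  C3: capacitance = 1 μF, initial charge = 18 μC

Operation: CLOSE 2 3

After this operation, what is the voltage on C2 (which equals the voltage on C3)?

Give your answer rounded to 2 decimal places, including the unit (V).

Initial: C1(1μF, Q=6μC, V=6.00V), C2(2μF, Q=17μC, V=8.50V), C3(1μF, Q=18μC, V=18.00V)
Op 1: CLOSE 2-3: Q_total=35.00, C_total=3.00, V=11.67; Q2=23.33, Q3=11.67; dissipated=30.083

Answer: 11.67 V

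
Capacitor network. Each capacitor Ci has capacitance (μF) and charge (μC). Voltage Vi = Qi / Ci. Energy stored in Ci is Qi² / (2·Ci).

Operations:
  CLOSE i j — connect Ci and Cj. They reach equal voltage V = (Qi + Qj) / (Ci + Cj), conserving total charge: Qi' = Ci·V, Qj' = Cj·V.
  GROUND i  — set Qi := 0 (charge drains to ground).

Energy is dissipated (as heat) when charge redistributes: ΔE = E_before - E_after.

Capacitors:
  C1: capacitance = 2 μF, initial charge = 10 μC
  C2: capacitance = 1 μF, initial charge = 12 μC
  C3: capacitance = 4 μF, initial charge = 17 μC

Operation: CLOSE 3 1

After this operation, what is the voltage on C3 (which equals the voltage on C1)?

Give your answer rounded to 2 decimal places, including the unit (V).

Initial: C1(2μF, Q=10μC, V=5.00V), C2(1μF, Q=12μC, V=12.00V), C3(4μF, Q=17μC, V=4.25V)
Op 1: CLOSE 3-1: Q_total=27.00, C_total=6.00, V=4.50; Q3=18.00, Q1=9.00; dissipated=0.375

Answer: 4.50 V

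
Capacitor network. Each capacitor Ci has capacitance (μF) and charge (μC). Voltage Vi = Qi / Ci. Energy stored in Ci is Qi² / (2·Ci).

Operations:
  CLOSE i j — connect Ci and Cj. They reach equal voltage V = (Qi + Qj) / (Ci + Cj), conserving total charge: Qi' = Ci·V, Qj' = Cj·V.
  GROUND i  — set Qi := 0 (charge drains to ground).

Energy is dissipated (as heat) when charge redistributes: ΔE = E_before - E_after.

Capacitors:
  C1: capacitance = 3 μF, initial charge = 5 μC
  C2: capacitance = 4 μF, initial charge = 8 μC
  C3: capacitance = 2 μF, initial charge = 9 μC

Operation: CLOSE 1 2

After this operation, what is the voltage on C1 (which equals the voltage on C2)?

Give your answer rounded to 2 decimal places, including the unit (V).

Initial: C1(3μF, Q=5μC, V=1.67V), C2(4μF, Q=8μC, V=2.00V), C3(2μF, Q=9μC, V=4.50V)
Op 1: CLOSE 1-2: Q_total=13.00, C_total=7.00, V=1.86; Q1=5.57, Q2=7.43; dissipated=0.095

Answer: 1.86 V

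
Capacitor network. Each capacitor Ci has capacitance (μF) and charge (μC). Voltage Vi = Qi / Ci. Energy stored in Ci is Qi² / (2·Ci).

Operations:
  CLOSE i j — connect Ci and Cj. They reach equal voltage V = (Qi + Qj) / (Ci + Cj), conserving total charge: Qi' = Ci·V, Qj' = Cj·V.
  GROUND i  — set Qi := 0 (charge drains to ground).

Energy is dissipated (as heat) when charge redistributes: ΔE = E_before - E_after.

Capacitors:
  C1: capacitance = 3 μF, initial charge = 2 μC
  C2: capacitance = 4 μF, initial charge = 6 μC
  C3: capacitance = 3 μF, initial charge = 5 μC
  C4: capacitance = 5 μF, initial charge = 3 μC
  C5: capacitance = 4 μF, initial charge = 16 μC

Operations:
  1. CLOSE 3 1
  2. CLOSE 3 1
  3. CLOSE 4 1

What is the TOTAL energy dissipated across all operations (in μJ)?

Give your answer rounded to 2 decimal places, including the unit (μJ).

Answer: 1.05 μJ

Derivation:
Initial: C1(3μF, Q=2μC, V=0.67V), C2(4μF, Q=6μC, V=1.50V), C3(3μF, Q=5μC, V=1.67V), C4(5μF, Q=3μC, V=0.60V), C5(4μF, Q=16μC, V=4.00V)
Op 1: CLOSE 3-1: Q_total=7.00, C_total=6.00, V=1.17; Q3=3.50, Q1=3.50; dissipated=0.750
Op 2: CLOSE 3-1: Q_total=7.00, C_total=6.00, V=1.17; Q3=3.50, Q1=3.50; dissipated=0.000
Op 3: CLOSE 4-1: Q_total=6.50, C_total=8.00, V=0.81; Q4=4.06, Q1=2.44; dissipated=0.301
Total dissipated: 1.051 μJ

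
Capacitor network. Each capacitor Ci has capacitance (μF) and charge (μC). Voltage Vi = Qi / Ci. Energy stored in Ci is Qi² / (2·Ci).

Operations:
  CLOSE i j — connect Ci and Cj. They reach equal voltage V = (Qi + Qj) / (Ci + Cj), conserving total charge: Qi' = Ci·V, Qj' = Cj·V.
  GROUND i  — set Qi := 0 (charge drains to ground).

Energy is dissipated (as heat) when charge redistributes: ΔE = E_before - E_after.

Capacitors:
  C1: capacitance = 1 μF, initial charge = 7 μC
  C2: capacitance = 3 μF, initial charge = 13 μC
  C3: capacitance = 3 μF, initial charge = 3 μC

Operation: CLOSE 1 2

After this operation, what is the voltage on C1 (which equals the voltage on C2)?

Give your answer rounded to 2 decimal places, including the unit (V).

Answer: 5.00 V

Derivation:
Initial: C1(1μF, Q=7μC, V=7.00V), C2(3μF, Q=13μC, V=4.33V), C3(3μF, Q=3μC, V=1.00V)
Op 1: CLOSE 1-2: Q_total=20.00, C_total=4.00, V=5.00; Q1=5.00, Q2=15.00; dissipated=2.667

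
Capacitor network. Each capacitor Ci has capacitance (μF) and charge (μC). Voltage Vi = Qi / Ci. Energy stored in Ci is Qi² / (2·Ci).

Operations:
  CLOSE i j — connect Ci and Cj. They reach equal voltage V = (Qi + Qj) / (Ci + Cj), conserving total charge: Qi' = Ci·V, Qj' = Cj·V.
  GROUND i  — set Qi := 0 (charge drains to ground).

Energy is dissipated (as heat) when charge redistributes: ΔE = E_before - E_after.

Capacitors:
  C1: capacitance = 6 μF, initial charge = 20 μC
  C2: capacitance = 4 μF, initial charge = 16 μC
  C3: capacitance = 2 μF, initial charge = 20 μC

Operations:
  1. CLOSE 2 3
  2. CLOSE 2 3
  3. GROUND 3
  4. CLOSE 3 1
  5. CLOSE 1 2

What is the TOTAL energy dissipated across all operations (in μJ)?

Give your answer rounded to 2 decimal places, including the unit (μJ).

Initial: C1(6μF, Q=20μC, V=3.33V), C2(4μF, Q=16μC, V=4.00V), C3(2μF, Q=20μC, V=10.00V)
Op 1: CLOSE 2-3: Q_total=36.00, C_total=6.00, V=6.00; Q2=24.00, Q3=12.00; dissipated=24.000
Op 2: CLOSE 2-3: Q_total=36.00, C_total=6.00, V=6.00; Q2=24.00, Q3=12.00; dissipated=0.000
Op 3: GROUND 3: Q3=0; energy lost=36.000
Op 4: CLOSE 3-1: Q_total=20.00, C_total=8.00, V=2.50; Q3=5.00, Q1=15.00; dissipated=8.333
Op 5: CLOSE 1-2: Q_total=39.00, C_total=10.00, V=3.90; Q1=23.40, Q2=15.60; dissipated=14.700
Total dissipated: 83.033 μJ

Answer: 83.03 μJ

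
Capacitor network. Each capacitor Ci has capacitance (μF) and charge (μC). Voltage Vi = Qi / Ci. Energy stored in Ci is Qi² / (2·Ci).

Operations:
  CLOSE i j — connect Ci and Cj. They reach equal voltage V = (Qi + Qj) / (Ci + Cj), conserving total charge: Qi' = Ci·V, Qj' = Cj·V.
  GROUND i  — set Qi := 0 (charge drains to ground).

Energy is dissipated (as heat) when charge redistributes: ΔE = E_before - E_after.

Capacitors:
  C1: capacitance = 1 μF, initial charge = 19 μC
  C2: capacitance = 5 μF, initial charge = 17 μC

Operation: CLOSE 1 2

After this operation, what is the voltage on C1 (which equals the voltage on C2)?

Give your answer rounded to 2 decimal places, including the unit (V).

Initial: C1(1μF, Q=19μC, V=19.00V), C2(5μF, Q=17μC, V=3.40V)
Op 1: CLOSE 1-2: Q_total=36.00, C_total=6.00, V=6.00; Q1=6.00, Q2=30.00; dissipated=101.400

Answer: 6.00 V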